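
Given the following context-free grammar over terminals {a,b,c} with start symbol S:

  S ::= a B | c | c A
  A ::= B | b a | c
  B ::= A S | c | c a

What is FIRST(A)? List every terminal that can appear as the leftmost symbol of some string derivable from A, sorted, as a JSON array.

FIRST sets, iterate to fixpoint:
[1]
  A via A→b a: +{b}
  A via A→c: +{c}
  B via B→A S: +{b,c}
  S via S→a B: +{a}
  S via S→c: +{c}
  FIRST[S]={a,c}  FIRST[A]={b,c}  FIRST[B]={b,c}
[2] (stable)
  FIRST[S]={a,c}  FIRST[A]={b,c}  FIRST[B]={b,c}

FIRST(A) = ["b", "c"]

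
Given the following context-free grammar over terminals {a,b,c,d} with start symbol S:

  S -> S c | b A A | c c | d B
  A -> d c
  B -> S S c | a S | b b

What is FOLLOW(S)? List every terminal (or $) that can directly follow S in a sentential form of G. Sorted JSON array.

Compute FIRST by fixpoint:
pass 1:
  A via A→d c: +{d}
  B via B→a S: +{a}
  B via B→b b: +{b}
  S via S→b A A: +{b}
  S via S→c c: +{c}
  S via S→d B: +{d}
  FIRST(S)={b,c,d}  FIRST(A)={d}  FIRST(B)={a,b}
pass 2:
  B via B→S S c: +{c,d}
  FIRST(S)={b,c,d}  FIRST(A)={d}  FIRST(B)={a,b,c,d}
pass 3: (stable)
  FIRST(S)={b,c,d}  FIRST(A)={d}  FIRST(B)={a,b,c,d}

FOLLOW iteration:
seed FOLLOW(S) with $
iter 1:
  B→S S c: FOLLOW(S) ⊇ FIRST(S) = {b,c,d}; new: +{b,c,d}
  S→b A A: FOLLOW(A) ⊇ FIRST(A) = {d}; new: +{d}
  S→b A A: FOLLOW(A) ⊇ FOLLOW(S) ⊇ {$,b,c,d}; new: +{$,b,c}
  S→d B: FOLLOW(B) ⊇ FOLLOW(S) ⊇ {$,b,c,d}; new: +{$,b,c,d}
  FOLLOW(S)={$,b,c,d}  FOLLOW(A)={$,b,c,d}  FOLLOW(B)={$,b,c,d}
iter 2: (no change)
  FOLLOW(S)={$,b,c,d}  FOLLOW(A)={$,b,c,d}  FOLLOW(B)={$,b,c,d}

FOLLOW(S) = ["$", "b", "c", "d"]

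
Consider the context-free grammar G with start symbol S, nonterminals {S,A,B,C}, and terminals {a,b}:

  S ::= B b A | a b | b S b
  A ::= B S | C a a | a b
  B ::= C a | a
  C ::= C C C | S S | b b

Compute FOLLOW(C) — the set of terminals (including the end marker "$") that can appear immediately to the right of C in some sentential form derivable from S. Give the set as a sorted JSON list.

FIRST iteration:
[1]
  A via A→a b: +{a}
  B via B→a: +{a}
  C via C→b b: +{b}
  S via S→B b A: +{a}
  S via S→b S b: +{b}
  S: {a,b}  A: {a}  B: {a}  C: {b}
[2]
  A via A→C a a: +{b}
  B via B→C a: +{b}
  C via C→S S: +{a}
  S: {a,b}  A: {a,b}  B: {a,b}  C: {a,b}
[3] (no change)
  S: {a,b}  A: {a,b}  B: {a,b}  C: {a,b}

FOLLOW iteration:
seed FOLLOW(S) with $
pass 1:
  A→B S: FOLLOW(B) ⊇ FIRST(S) = {a,b}; new: +{a,b}
  A→C a a: FOLLOW(C) ⊇ FIRST(a) = {a}; new: +{a}
  C→C C C: FOLLOW(C) ⊇ FIRST(C) = {a,b}; new: +{b}
  C→S S: FOLLOW(S) ⊇ FIRST(S) = {a,b}; new: +{a,b}
  S→B b A: FOLLOW(A) ⊇ FOLLOW(S) ⊇ {$,a,b}; new: +{$,a,b}
  FOLLOW(S)={$,a,b}  FOLLOW(A)={$,a,b}  FOLLOW(B)={a,b}  FOLLOW(C)={a,b}
pass 2: — fixpoint
  FOLLOW(S)={$,a,b}  FOLLOW(A)={$,a,b}  FOLLOW(B)={a,b}  FOLLOW(C)={a,b}

FOLLOW(C) = ["a", "b"]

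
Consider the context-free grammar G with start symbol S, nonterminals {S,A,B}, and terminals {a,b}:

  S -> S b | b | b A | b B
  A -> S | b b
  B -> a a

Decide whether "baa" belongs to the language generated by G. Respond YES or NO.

CNF form of G:
  S -> S T0 | T0 A | T0 B | b
  A -> S T0 | T0 A | T0 B | T0 T0 | b
  B -> T1 T1
  T0 -> b
  T1 -> a

CYK fill:
  T[0,0] 'b' = {A,S,T0}  orig:{A,S}
  T[1,1] 'a' = {T1}  orig:{}
  T[2,2] 'a' = {T1}  orig:{}
  T[0,1] 'ba' = ∅
  T[1,2] 'aa' = {B}
  T[0,2] 'baa' = {A,S}

S ∈ T[0,2] ⇒ YES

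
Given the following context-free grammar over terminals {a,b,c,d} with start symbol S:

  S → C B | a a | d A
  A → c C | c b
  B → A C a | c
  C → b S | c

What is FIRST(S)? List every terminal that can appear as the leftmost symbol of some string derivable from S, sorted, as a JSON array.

FIRST iteration:
[1]
  A via A→c C: +{c}
  B via B→A C a: +{c}
  C via C→b S: +{b}
  C via C→c: +{c}
  S via S→C B: +{b,c}
  S via S→a a: +{a}
  S via S→d A: +{d}
  FIRST(S)={a,b,c,d}  FIRST(A)={c}  FIRST(B)={c}  FIRST(C)={b,c}
[2] done
  FIRST(S)={a,b,c,d}  FIRST(A)={c}  FIRST(B)={c}  FIRST(C)={b,c}

FIRST(S) = ["a", "b", "c", "d"]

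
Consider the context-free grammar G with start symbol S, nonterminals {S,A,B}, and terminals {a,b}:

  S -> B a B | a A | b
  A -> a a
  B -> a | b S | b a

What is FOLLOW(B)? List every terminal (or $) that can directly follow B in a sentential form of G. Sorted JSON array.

FIRST iteration:
pass 1:
  A via A→a a: +{a}
  B via B→a: +{a}
  B via B→b S: +{b}
  S via S→B a B: +{a,b}
  FIRST[S]={a,b}  FIRST[A]={a}  FIRST[B]={a,b}
pass 2: (stable)
  FIRST[S]={a,b}  FIRST[A]={a}  FIRST[B]={a,b}

FOLLOW iteration:
FOLLOW(S) := {$}
iter 1:
  S→B a B: FOLLOW(B) ⊇ FIRST(a) = {a}; new: +{a}
  S→B a B: FOLLOW(B) ⊇ FOLLOW(S) ⊇ {$}; new: +{$}
  S→a A: FOLLOW(A) ⊇ FOLLOW(S) ⊇ {$}; new: +{$}
  FOLLOW(S)={$}  FOLLOW(A)={$}  FOLLOW(B)={$,a}
iter 2:
  B→b S: FOLLOW(S) ⊇ FOLLOW(B) ⊇ {$,a}; new: +{a}
  S→a A: FOLLOW(A) ⊇ FOLLOW(S) ⊇ {$,a}; new: +{a}
  FOLLOW(S)={$,a}  FOLLOW(A)={$,a}  FOLLOW(B)={$,a}
iter 3: done
  FOLLOW(S)={$,a}  FOLLOW(A)={$,a}  FOLLOW(B)={$,a}

FOLLOW(B) = ["$", "a"]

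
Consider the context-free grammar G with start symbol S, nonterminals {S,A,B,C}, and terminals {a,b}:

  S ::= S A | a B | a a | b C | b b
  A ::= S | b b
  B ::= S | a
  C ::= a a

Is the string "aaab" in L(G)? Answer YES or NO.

CNF form of G:
  S -> S A | T0 B | T0 T0 | T1 C | T1 T1
  A -> S A | T0 B | T0 T0 | T1 C | T1 T1
  B -> S A | T0 B | T0 T0 | T1 C | T1 T1 | a
  C -> T0 T0
  T0 -> a
  T1 -> b

Fill CYK table bottom-up:
  cell(0,0) a: {B,T0}  orig:{B}
  cell(1,1) a: {B,T0}  orig:{B}
  cell(2,2) a: {B,T0}  orig:{B}
  cell(3,3) b: {T1}  orig:{}
  cell(0,1) aa: {A,B,C,S}
  cell(1,2) aa: {A,B,C,S}
  cell(2,3) ab: ∅
  cell(0,2) aaa: {A,B,S}
  cell(1,3) aab: ∅
  cell(0,3) aaab: ∅

S ∉ T[0,3] ⇒ NO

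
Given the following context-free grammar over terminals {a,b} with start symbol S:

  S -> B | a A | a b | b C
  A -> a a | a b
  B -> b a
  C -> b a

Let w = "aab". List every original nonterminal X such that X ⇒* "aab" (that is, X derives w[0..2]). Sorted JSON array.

CNF form of G:
  S -> T0 A | T0 T1 | T1 C | T1 T0
  A -> T0 T0 | T0 T1
  B -> T1 T0
  C -> T1 T0
  T0 -> a
  T1 -> b

CYK table (by increasing span), restricted to cells inside w[0..2]:
  cell(0,0) a: {T0}  orig:{}
  cell(1,1) a: {T0}  orig:{}
  cell(2,2) b: {T1}  orig:{}
  cell(0,1) aa: {A}
  cell(1,2) ab: {A,S}
  cell(0,2) aab: {S}

Original NTs in T[0,2] deriving "aab": ["S"]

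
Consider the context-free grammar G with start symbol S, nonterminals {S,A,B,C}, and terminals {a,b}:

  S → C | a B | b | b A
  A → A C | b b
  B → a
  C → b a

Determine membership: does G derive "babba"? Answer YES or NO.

CNF form of G:
  S -> T0 A | T0 T1 | T1 B | b
  A -> A C | T0 T0
  B -> a
  C -> T0 T1
  T0 -> b
  T1 -> a

Fill CYK table bottom-up:
  [0..0]={S,T0}  "b"  orig:{S}
  [1..1]={B,T1}  "a"  orig:{B}
  [2..2]={S,T0}  "b"  orig:{S}
  [3..3]={S,T0}  "b"  orig:{S}
  [4..4]={B,T1}  "a"  orig:{B}
  [0..1]={C,S}  "ba"
  [1..2]=∅  "ab"
  [2..3]={A}  "bb"
  [3..4]={C,S}  "ba"
  [0..2]=∅  "bab"
  [1..3]=∅  "abb"
  [2..4]=∅  "bba"
  [0..3]=∅  "babb"
  [1..4]=∅  "abba"
  [0..4]=∅  "babba"

S ∉ T[0,4] ⇒ NO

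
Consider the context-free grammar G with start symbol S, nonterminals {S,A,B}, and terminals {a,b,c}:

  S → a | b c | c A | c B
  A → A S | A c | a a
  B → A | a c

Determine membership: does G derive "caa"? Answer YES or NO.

Convert to CNF:
  S -> T0 A | T0 B | T2 T0 | a
  A -> A S | A T0 | T1 T1
  B -> A S | A T0 | T1 T0 | T1 T1
  T0 -> c
  T1 -> a
  T2 -> b

CYK fill:
  [0..0]={T0}  "c"  orig:{}
  [1..1]={S,T1}  "a"  orig:{S}
  [2..2]={S,T1}  "a"  orig:{S}
  [0..1]=∅  "ca"
  [1..2]={A,B}  "aa"
  [0..2]={S}  "caa"

S ∈ T[0,2] ⇒ YES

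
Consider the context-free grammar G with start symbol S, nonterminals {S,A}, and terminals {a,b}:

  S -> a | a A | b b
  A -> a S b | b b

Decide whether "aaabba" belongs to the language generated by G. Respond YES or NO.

Convert to CNF:
  S -> T0 A | T1 T1 | a
  A -> T0 X2 | T1 T1
  T0 -> a
  T1 -> b
  X2 -> S T1

CYK table (by increasing span):
  cell(0,0) a: {S,T0}  orig:{S}
  cell(1,1) a: {S,T0}  orig:{S}
  cell(2,2) a: {S,T0}  orig:{S}
  cell(3,3) b: {T1}  orig:{}
  cell(4,4) b: {T1}  orig:{}
  cell(5,5) a: {S,T0}  orig:{S}
  cell(0,1) aa: ∅
  cell(1,2) aa: ∅
  cell(2,3) ab: {X2}  orig:{}
  cell(3,4) bb: {A,S}
  cell(4,5) ba: ∅
  cell(0,2) aaa: ∅
  cell(1,3) aab: {A}
  cell(2,4) abb: {S}
  cell(3,5) bba: ∅
  cell(0,3) aaab: {S}
  cell(1,4) aabb: ∅
  cell(2,5) abba: ∅
  cell(0,4) aaabb: {X2}  orig:{}
  cell(1,5) aabba: ∅
  cell(0,5) aaabba: ∅

S ∉ T[0,5] ⇒ NO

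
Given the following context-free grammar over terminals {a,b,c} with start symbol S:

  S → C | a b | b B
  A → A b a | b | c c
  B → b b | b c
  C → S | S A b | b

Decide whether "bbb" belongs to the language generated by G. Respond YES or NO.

CNF form of G:
  S -> S X5 | T0 B | T1 T0 | b
  A -> A X3 | T2 T2 | b
  B -> T0 T0 | T0 T2
  C -> S X4 | T0 B | T1 T0 | b
  T0 -> b
  T1 -> a
  T2 -> c
  X3 -> T0 T1
  X4 -> A T0
  X5 -> A T0

Fill CYK table bottom-up:
  cell(0,0) b: {A,C,S,T0}  orig:{A,C,S}
  cell(1,1) b: {A,C,S,T0}  orig:{A,C,S}
  cell(2,2) b: {A,C,S,T0}  orig:{A,C,S}
  cell(0,1) bb: {B,X4,X5}  orig:{B}
  cell(1,2) bb: {B,X4,X5}  orig:{B}
  cell(0,2) bbb: {C,S}

S ∈ T[0,2] ⇒ YES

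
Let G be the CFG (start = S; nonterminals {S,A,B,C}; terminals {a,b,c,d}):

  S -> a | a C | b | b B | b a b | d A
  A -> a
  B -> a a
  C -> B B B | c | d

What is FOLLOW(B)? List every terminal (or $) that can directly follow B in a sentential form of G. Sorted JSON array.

Compute FIRST by fixpoint:
pass 1:
  A via A→a: +{a}
  B via B→a a: +{a}
  C via C→B B B: +{a}
  C via C→c: +{c}
  C via C→d: +{d}
  S via S→a: +{a}
  S via S→b: +{b}
  S via S→d A: +{d}
  FIRST[S]={a,b,d}  FIRST[A]={a}  FIRST[B]={a}  FIRST[C]={a,c,d}
pass 2: (no change)
  FIRST[S]={a,b,d}  FIRST[A]={a}  FIRST[B]={a}  FIRST[C]={a,c,d}

FOLLOW sets:
FOLLOW(S) := {$}
[1]
  C→B B B: FOLLOW(B) ⊇ FIRST(B) = {a}; new: +{a}
  S→a C: FOLLOW(C) ⊇ FOLLOW(S) ⊇ {$}; new: +{$}
  S→b B: FOLLOW(B) ⊇ FOLLOW(S) ⊇ {$}; new: +{$}
  S→d A: FOLLOW(A) ⊇ FOLLOW(S) ⊇ {$}; new: +{$}
  FOLLOW(S)={$}  FOLLOW(A)={$}  FOLLOW(B)={$,a}  FOLLOW(C)={$}
[2] — fixpoint
  FOLLOW(S)={$}  FOLLOW(A)={$}  FOLLOW(B)={$,a}  FOLLOW(C)={$}

FOLLOW(B) = ["$", "a"]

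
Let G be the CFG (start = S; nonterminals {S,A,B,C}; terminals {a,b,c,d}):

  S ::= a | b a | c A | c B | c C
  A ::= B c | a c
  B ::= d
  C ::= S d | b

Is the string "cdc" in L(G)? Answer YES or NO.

CNF form of G:
  S -> T0 A | T0 B | T0 C | T3 T1 | a
  A -> B T0 | T1 T0
  B -> d
  C -> S T2 | b
  T0 -> c
  T1 -> a
  T2 -> d
  T3 -> b

CYK table (by increasing span):
  T[0,0] 'c' = {T0}  orig:{}
  T[1,1] 'd' = {B,T2}  orig:{B}
  T[2,2] 'c' = {T0}  orig:{}
  T[0,1] 'cd' = {S}
  T[1,2] 'dc' = {A}
  T[0,2] 'cdc' = {S}

S ∈ T[0,2] ⇒ YES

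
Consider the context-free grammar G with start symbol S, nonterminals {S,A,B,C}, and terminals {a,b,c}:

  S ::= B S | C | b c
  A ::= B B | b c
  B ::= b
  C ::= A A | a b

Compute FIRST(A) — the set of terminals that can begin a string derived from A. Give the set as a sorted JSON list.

FIRST iteration:
round 1:
  A via A→b c: +{b}
  B via B→b: +{b}
  C via C→A A: +{b}
  C via C→a b: +{a}
  S via S→B S: +{b}
  S via S→C: +{a}
  FIRST(S)={a,b}  FIRST(A)={b}  FIRST(B)={b}  FIRST(C)={a,b}
round 2: done
  FIRST(S)={a,b}  FIRST(A)={b}  FIRST(B)={b}  FIRST(C)={a,b}

FIRST(A) = ["b"]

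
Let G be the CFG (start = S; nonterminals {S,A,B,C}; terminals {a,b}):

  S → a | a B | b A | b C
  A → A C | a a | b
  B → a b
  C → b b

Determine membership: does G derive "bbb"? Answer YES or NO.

CNF form of G:
  S -> T0 B | T1 A | T1 C | a
  A -> A C | T0 T0 | b
  B -> T0 T1
  C -> T1 T1
  T0 -> a
  T1 -> b

Fill CYK table bottom-up:
  [0..0]={A,T1}  "b"  orig:{A}
  [1..1]={A,T1}  "b"  orig:{A}
  [2..2]={A,T1}  "b"  orig:{A}
  [0..1]={C,S}  "bb"
  [1..2]={C,S}  "bb"
  [0..2]={A,S}  "bbb"

S ∈ T[0,2] ⇒ YES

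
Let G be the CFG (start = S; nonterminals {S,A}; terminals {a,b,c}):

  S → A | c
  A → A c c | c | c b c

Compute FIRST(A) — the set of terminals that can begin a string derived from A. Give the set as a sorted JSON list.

FIRST iteration:
[1]
  A via A→c: +{c}
  S via S→A: +{c}
  FIRST(S)={c}  FIRST(A)={c}
[2] (no change)
  FIRST(S)={c}  FIRST(A)={c}

FIRST(A) = ["c"]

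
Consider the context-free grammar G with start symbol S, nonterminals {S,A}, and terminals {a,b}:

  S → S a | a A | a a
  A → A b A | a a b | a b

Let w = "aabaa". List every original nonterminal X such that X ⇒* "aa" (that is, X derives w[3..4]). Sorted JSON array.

Convert to CNF:
  S -> S T1 | T1 A | T1 T1
  A -> A X2 | T1 T0 | T1 X3
  T0 -> b
  T1 -> a
  X2 -> T0 A
  X3 -> T1 T0

Fill CYK table bottom-up, restricted to cells inside w[3..4]:
  T[3,3] 'a' = {T1}  orig:{}
  T[4,4] 'a' = {T1}  orig:{}
  T[3,4] 'aa' = {S}

Original NTs in T[3,4] deriving "aa": ["S"]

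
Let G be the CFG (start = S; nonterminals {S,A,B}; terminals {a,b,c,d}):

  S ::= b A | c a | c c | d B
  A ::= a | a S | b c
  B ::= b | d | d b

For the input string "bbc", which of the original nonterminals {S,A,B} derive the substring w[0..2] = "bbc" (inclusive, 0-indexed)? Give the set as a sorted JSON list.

Convert to CNF:
  S -> T1 A | T2 T0 | T2 T2 | T3 B
  A -> T0 S | T1 T2 | a
  B -> T3 T1 | b | d
  T0 -> a
  T1 -> b
  T2 -> c
  T3 -> d

CYK fill, restricted to cells inside w[0..2]:
  T[0,0] 'b' = {B,T1}  orig:{B}
  T[1,1] 'b' = {B,T1}  orig:{B}
  T[2,2] 'c' = {T2}  orig:{}
  T[0,1] 'bb' = ∅
  T[1,2] 'bc' = {A}
  T[0,2] 'bbc' = {S}

Original NTs in T[0,2] deriving "bbc": ["S"]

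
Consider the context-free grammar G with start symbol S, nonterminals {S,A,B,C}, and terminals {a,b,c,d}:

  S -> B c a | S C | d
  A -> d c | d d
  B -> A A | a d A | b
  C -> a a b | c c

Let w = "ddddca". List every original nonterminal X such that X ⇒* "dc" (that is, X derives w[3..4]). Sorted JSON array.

Convert to CNF:
  S -> B X6 | S C | d
  A -> T0 T0 | T0 T1
  B -> A A | T2 X4 | b
  C -> T1 T1 | T2 X5
  T0 -> d
  T1 -> c
  T2 -> a
  T3 -> b
  X4 -> T0 A
  X5 -> T2 T3
  X6 -> T1 T2

CYK fill, restricted to cells inside w[3..4]:
  cell(3,3) d: {S,T0}  orig:{S}
  cell(4,4) c: {T1}  orig:{}
  cell(3,4) dc: {A}

Original NTs in T[3,4] deriving "dc": ["A"]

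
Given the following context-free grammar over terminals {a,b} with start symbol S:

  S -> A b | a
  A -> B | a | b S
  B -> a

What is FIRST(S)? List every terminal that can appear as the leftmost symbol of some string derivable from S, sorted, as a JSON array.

Compute FIRST by fixpoint:
round 1:
  A via A→a: +{a}
  A via A→b S: +{b}
  B via B→a: +{a}
  S via S→A b: +{a,b}
  S: {a,b}  A: {a,b}  B: {a}
round 2: (no change)
  S: {a,b}  A: {a,b}  B: {a}

FIRST(S) = ["a", "b"]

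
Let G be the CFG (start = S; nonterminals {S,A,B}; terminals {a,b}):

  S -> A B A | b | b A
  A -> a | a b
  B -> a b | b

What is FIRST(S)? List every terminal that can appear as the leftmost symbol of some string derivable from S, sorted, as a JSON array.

FIRST sets, iterate to fixpoint:
iter 1:
  A via A→a: +{a}
  B via B→a b: +{a}
  B via B→b: +{b}
  S via S→A B A: +{a}
  S via S→b: +{b}
  FIRST[S]={a,b}  FIRST[A]={a}  FIRST[B]={a,b}
iter 2: done
  FIRST[S]={a,b}  FIRST[A]={a}  FIRST[B]={a,b}

FIRST(S) = ["a", "b"]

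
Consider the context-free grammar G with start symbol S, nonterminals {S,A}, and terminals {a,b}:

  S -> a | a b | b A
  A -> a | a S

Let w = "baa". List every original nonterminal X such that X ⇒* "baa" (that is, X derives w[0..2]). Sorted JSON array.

CNF form of G:
  S -> T0 T1 | T1 A | a
  A -> T0 S | a
  T0 -> a
  T1 -> b

Fill CYK table bottom-up — only the sub-triangle for w[0..2]:
  T[0,0] 'b' = {T1}  orig:{}
  T[1,1] 'a' = {A,S,T0}  orig:{A,S}
  T[2,2] 'a' = {A,S,T0}  orig:{A,S}
  T[0,1] 'ba' = {S}
  T[1,2] 'aa' = {A}
  T[0,2] 'baa' = {S}

Original NTs in T[0,2] deriving "baa": ["S"]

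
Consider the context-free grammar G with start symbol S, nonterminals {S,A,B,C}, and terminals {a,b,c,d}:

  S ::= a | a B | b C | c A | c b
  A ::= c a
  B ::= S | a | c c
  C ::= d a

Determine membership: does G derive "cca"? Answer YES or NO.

CNF form of G:
  S -> T0 A | T0 T2 | T1 B | T2 C | a
  A -> T0 T1
  B -> T0 A | T0 T0 | T0 T2 | T1 B | T2 C | a
  C -> T3 T1
  T0 -> c
  T1 -> a
  T2 -> b
  T3 -> d

CYK table (by increasing span):
  [0..0]={T0}  "c"  orig:{}
  [1..1]={T0}  "c"  orig:{}
  [2..2]={B,S,T1}  "a"  orig:{B,S}
  [0..1]={B}  "cc"
  [1..2]={A}  "ca"
  [0..2]={B,S}  "cca"

S ∈ T[0,2] ⇒ YES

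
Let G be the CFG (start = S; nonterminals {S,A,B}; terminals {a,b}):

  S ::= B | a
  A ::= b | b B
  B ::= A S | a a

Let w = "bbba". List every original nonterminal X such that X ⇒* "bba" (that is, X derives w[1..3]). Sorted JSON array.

Convert to CNF:
  S -> A S | T1 T1 | a
  A -> T0 B | b
  B -> A S | T1 T1
  T0 -> b
  T1 -> a

CYK table (by increasing span) (cells [i..j] with 1 ≤ i ≤ j ≤ 3 only):
  cell(1,1) b: {A,T0}  orig:{A}
  cell(2,2) b: {A,T0}  orig:{A}
  cell(3,3) a: {S,T1}  orig:{S}
  cell(1,2) bb: ∅
  cell(2,3) ba: {B,S}
  cell(1,3) bba: {A,B,S}

Original NTs in T[1,3] deriving "bba": ["A", "B", "S"]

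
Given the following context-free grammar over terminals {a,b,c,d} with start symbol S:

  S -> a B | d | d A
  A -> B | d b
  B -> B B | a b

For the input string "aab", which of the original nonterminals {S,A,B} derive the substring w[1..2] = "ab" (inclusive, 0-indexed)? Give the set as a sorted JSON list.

Convert to CNF:
  S -> T0 B | T2 A | d
  A -> B B | T0 T1 | T2 T1
  B -> B B | T0 T1
  T0 -> a
  T1 -> b
  T2 -> d

Fill CYK table bottom-up, restricted to cells inside w[1..2]:
  cell(1,1) a: {T0}  orig:{}
  cell(2,2) b: {T1}  orig:{}
  cell(1,2) ab: {A,B}

Original NTs in T[1,2] deriving "ab": ["A", "B"]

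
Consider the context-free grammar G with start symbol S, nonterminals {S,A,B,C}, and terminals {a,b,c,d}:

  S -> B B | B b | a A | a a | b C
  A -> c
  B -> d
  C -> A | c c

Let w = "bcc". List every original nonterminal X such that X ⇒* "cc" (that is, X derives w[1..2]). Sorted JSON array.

CNF form of G:
  S -> B B | B T1 | T1 C | T2 A | T2 T2
  A -> c
  B -> d
  C -> T0 T0 | c
  T0 -> c
  T1 -> b
  T2 -> a

Fill CYK table bottom-up (cells [i..j] with 1 ≤ i ≤ j ≤ 2 only):
  cell(1,1) c: {A,C,T0}  orig:{A,C}
  cell(2,2) c: {A,C,T0}  orig:{A,C}
  cell(1,2) cc: {C}

Original NTs in T[1,2] deriving "cc": ["C"]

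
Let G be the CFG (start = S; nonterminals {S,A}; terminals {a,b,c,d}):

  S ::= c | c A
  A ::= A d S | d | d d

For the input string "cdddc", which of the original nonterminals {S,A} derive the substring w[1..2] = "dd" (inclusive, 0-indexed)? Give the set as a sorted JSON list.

Convert to CNF:
  S -> T1 A | c
  A -> A X2 | T0 T0 | d
  T0 -> d
  T1 -> c
  X2 -> T0 S

CYK table (by increasing span) — only the sub-triangle for w[1..2]:
  T[1,1] 'd' = {A,T0}  orig:{A}
  T[2,2] 'd' = {A,T0}  orig:{A}
  T[1,2] 'dd' = {A}

Original NTs in T[1,2] deriving "dd": ["A"]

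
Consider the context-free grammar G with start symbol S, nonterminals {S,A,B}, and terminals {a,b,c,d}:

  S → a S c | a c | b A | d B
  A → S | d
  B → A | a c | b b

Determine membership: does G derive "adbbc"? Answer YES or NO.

CNF form of G:
  S -> T0 T1 | T0 X6 | T2 A | T3 B
  A -> T0 T1 | T0 X4 | T2 A | T3 B | d
  B -> T0 T1 | T0 X5 | T2 A | T2 T2 | T3 B | d
  T0 -> a
  T1 -> c
  T2 -> b
  T3 -> d
  X4 -> S T1
  X5 -> S T1
  X6 -> S T1

CYK table (by increasing span):
  T[0,0] 'a' = {T0}  orig:{}
  T[1,1] 'd' = {A,B,T3}  orig:{A,B}
  T[2,2] 'b' = {T2}  orig:{}
  T[3,3] 'b' = {T2}  orig:{}
  T[4,4] 'c' = {T1}  orig:{}
  T[0,1] 'ad' = ∅
  T[1,2] 'db' = ∅
  T[2,3] 'bb' = {B}
  T[3,4] 'bc' = ∅
  T[0,2] 'adb' = ∅
  T[1,3] 'dbb' = {A,B,S}
  T[2,4] 'bbc' = ∅
  T[0,3] 'adbb' = ∅
  T[1,4] 'dbbc' = {X4,X5,X6}  orig:{}
  T[0,4] 'adbbc' = {A,B,S}

S ∈ T[0,4] ⇒ YES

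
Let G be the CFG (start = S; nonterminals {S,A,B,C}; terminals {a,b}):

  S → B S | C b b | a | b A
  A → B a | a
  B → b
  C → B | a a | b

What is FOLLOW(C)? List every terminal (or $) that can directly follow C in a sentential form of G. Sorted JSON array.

FIRST iteration:
[1]
  A via A→a: +{a}
  B via B→b: +{b}
  C via C→B: +{b}
  C via C→a a: +{a}
  S via S→B S: +{b}
  S via S→C b b: +{a}
  FIRST[S]={a,b}  FIRST[A]={a}  FIRST[B]={b}  FIRST[C]={a,b}
[2]
  A via A→B a: +{b}
  FIRST[S]={a,b}  FIRST[A]={a,b}  FIRST[B]={b}  FIRST[C]={a,b}
[3] (no change)
  FIRST[S]={a,b}  FIRST[A]={a,b}  FIRST[B]={b}  FIRST[C]={a,b}

FOLLOW sets:
initialize: $ ∈ FOLLOW(S)
pass 1:
  A→B a: FOLLOW(B) ⊇ FIRST(a) = {a}; new: +{a}
  S→B S: FOLLOW(B) ⊇ FIRST(S) = {a,b}; new: +{b}
  S→C b b: FOLLOW(C) ⊇ FIRST(b) = {b}; new: +{b}
  S→b A: FOLLOW(A) ⊇ FOLLOW(S) ⊇ {$}; new: +{$}
  FOLLOW(S)={$}  FOLLOW(A)={$}  FOLLOW(B)={a,b}  FOLLOW(C)={b}
pass 2: — fixpoint
  FOLLOW(S)={$}  FOLLOW(A)={$}  FOLLOW(B)={a,b}  FOLLOW(C)={b}

FOLLOW(C) = ["b"]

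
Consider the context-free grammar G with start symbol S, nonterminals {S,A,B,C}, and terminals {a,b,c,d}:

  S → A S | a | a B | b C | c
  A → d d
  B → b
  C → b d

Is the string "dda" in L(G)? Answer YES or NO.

CNF form of G:
  S -> A S | T1 C | T2 B | a | c
  A -> T0 T0
  B -> b
  C -> T1 T0
  T0 -> d
  T1 -> b
  T2 -> a

Fill CYK table bottom-up:
  cell(0,0) d: {T0}  orig:{}
  cell(1,1) d: {T0}  orig:{}
  cell(2,2) a: {S,T2}  orig:{S}
  cell(0,1) dd: {A}
  cell(1,2) da: ∅
  cell(0,2) dda: {S}

S ∈ T[0,2] ⇒ YES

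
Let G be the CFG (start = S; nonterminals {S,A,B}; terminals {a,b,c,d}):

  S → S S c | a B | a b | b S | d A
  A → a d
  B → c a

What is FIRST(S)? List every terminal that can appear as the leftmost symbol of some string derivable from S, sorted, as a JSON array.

FIRST sets, iterate to fixpoint:
round 1:
  A via A→a d: +{a}
  B via B→c a: +{c}
  S via S→a B: +{a}
  S via S→b S: +{b}
  S via S→d A: +{d}
  S: {a,b,d}  A: {a}  B: {c}
round 2: (no change)
  S: {a,b,d}  A: {a}  B: {c}

FIRST(S) = ["a", "b", "d"]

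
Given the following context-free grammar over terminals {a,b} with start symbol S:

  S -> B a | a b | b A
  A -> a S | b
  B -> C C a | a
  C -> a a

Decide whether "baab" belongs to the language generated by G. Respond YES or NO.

Convert to CNF:
  S -> B T0 | T0 T1 | T1 A
  A -> T0 S | b
  B -> C X2 | a
  C -> T0 T0
  T0 -> a
  T1 -> b
  X2 -> C T0

CYK fill:
  cell(0,0) b: {A,T1}  orig:{A}
  cell(1,1) a: {B,T0}  orig:{B}
  cell(2,2) a: {B,T0}  orig:{B}
  cell(3,3) b: {A,T1}  orig:{A}
  cell(0,1) ba: ∅
  cell(1,2) aa: {C,S}
  cell(2,3) ab: {S}
  cell(0,2) baa: ∅
  cell(1,3) aab: {A}
  cell(0,3) baab: {S}

S ∈ T[0,3] ⇒ YES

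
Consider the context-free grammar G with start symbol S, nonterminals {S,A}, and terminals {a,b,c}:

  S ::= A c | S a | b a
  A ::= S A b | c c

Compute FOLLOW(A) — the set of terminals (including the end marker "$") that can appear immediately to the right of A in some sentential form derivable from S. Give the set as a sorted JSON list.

Compute FIRST by fixpoint:
[1]
  A via A→c c: +{c}
  S via S→A c: +{c}
  S via S→b a: +{b}
  FIRST(S)={b,c}  FIRST(A)={c}
[2]
  A via A→S A b: +{b}
  FIRST(S)={b,c}  FIRST(A)={b,c}
[3] done
  FIRST(S)={b,c}  FIRST(A)={b,c}

FOLLOW iteration:
seed FOLLOW(S) with $
iter 1:
  A→S A b: FOLLOW(S) ⊇ FIRST(A) = {b,c}; new: +{b,c}
  A→S A b: FOLLOW(A) ⊇ FIRST(b) = {b}; new: +{b}
  S→A c: FOLLOW(A) ⊇ FIRST(c) = {c}; new: +{c}
  S→S a: FOLLOW(S) ⊇ FIRST(a) = {a}; new: +{a}
  FOLLOW[S]={$,a,b,c}  FOLLOW[A]={b,c}
iter 2: — fixpoint
  FOLLOW[S]={$,a,b,c}  FOLLOW[A]={b,c}

FOLLOW(A) = ["b", "c"]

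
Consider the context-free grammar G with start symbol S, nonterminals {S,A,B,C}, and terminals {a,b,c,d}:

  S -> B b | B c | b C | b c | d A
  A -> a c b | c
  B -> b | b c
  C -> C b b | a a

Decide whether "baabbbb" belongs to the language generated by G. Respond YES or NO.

CNF form of G:
  S -> B T1 | B T2 | T2 C | T2 T1 | T3 A
  A -> T0 X4 | c
  B -> T2 T1 | b
  C -> C X5 | T0 T0
  T0 -> a
  T1 -> c
  T2 -> b
  T3 -> d
  X4 -> T1 T2
  X5 -> T2 T2

CYK fill:
  T[0,0] 'b' = {B,T2}  orig:{B}
  T[1,1] 'a' = {T0}  orig:{}
  T[2,2] 'a' = {T0}  orig:{}
  T[3,3] 'b' = {B,T2}  orig:{B}
  T[4,4] 'b' = {B,T2}  orig:{B}
  T[5,5] 'b' = {B,T2}  orig:{B}
  T[6,6] 'b' = {B,T2}  orig:{B}
  T[0,1] 'ba' = ∅
  T[1,2] 'aa' = {C}
  T[2,3] 'ab' = ∅
  T[3,4] 'bb' = {S,X5}  orig:{S}
  T[4,5] 'bb' = {S,X5}  orig:{S}
  T[5,6] 'bb' = {S,X5}  orig:{S}
  T[0,2] 'baa' = {S}
  T[1,3] 'aab' = ∅
  T[2,4] 'abb' = ∅
  T[3,5] 'bbb' = ∅
  T[4,6] 'bbb' = ∅
  T[0,3] 'baab' = ∅
  T[1,4] 'aabb' = {C}
  T[2,5] 'abbb' = ∅
  T[3,6] 'bbbb' = ∅
  T[0,4] 'baabb' = {S}
  T[1,5] 'aabbb' = ∅
  T[2,6] 'abbbb' = ∅
  T[0,5] 'baabbb' = ∅
  T[1,6] 'aabbbb' = {C}
  T[0,6] 'baabbbb' = {S}

S ∈ T[0,6] ⇒ YES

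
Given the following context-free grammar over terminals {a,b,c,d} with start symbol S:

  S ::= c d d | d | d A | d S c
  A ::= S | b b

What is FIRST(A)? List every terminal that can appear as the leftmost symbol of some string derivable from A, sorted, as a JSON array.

FIRST iteration:
round 1:
  A via A→b b: +{b}
  S via S→c d d: +{c}
  S via S→d: +{d}
  FIRST[S]={c,d}  FIRST[A]={b}
round 2:
  A via A→S: +{c,d}
  FIRST[S]={c,d}  FIRST[A]={b,c,d}
round 3: — fixpoint
  FIRST[S]={c,d}  FIRST[A]={b,c,d}

FIRST(A) = ["b", "c", "d"]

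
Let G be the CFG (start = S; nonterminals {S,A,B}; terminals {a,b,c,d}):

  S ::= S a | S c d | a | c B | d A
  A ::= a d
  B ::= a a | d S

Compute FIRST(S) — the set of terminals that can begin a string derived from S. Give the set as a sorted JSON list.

FIRST sets, iterate to fixpoint:
iter 1:
  A via A→a d: +{a}
  B via B→a a: +{a}
  B via B→d S: +{d}
  S via S→a: +{a}
  S via S→c B: +{c}
  S via S→d A: +{d}
  S: {a,c,d}  A: {a}  B: {a,d}
iter 2: (stable)
  S: {a,c,d}  A: {a}  B: {a,d}

FIRST(S) = ["a", "c", "d"]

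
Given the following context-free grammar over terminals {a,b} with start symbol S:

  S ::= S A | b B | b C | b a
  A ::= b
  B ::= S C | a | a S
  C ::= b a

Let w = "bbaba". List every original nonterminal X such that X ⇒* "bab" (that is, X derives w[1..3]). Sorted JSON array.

Convert to CNF:
  S -> S A | T1 B | T1 C | T1 T0
  A -> b
  B -> S C | T0 S | a
  C -> T1 T0
  T0 -> a
  T1 -> b

CYK table (by increasing span) (cells [i..j] with 1 ≤ i ≤ j ≤ 3 only):
  cell(1,1) b: {A,T1}  orig:{A}
  cell(2,2) a: {B,T0}  orig:{B}
  cell(3,3) b: {A,T1}  orig:{A}
  cell(1,2) ba: {C,S}
  cell(2,3) ab: ∅
  cell(1,3) bab: {S}

Original NTs in T[1,3] deriving "bab": ["S"]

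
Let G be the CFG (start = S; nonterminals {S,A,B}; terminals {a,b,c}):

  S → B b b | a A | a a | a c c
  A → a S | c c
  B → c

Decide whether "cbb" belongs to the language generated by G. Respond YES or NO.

CNF form of G:
  S -> B X3 | T0 A | T0 T0 | T0 X4
  A -> T0 S | T1 T1
  B -> c
  T0 -> a
  T1 -> c
  T2 -> b
  X3 -> T2 T2
  X4 -> T1 T1

Fill CYK table bottom-up:
  cell(0,0) c: {B,T1}  orig:{B}
  cell(1,1) b: {T2}  orig:{}
  cell(2,2) b: {T2}  orig:{}
  cell(0,1) cb: ∅
  cell(1,2) bb: {X3}  orig:{}
  cell(0,2) cbb: {S}

S ∈ T[0,2] ⇒ YES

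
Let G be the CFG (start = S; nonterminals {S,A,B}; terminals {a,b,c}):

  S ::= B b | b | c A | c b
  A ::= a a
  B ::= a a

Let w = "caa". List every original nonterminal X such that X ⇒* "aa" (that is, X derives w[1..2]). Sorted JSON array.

Convert to CNF:
  S -> B T1 | T2 A | T2 T1 | b
  A -> T0 T0
  B -> T0 T0
  T0 -> a
  T1 -> b
  T2 -> c

Fill CYK table bottom-up — only the sub-triangle for w[1..2]:
  cell(1,1) a: {T0}  orig:{}
  cell(2,2) a: {T0}  orig:{}
  cell(1,2) aa: {A,B}

Original NTs in T[1,2] deriving "aa": ["A", "B"]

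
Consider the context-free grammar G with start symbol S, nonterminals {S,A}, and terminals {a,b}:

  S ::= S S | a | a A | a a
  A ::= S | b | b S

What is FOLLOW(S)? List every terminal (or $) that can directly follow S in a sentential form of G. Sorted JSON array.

Compute FIRST by fixpoint:
round 1:
  A via A→b: +{b}
  S via S→a: +{a}
  FIRST(S)={a}  FIRST(A)={b}
round 2:
  A via A→S: +{a}
  FIRST(S)={a}  FIRST(A)={a,b}
round 3: done
  FIRST(S)={a}  FIRST(A)={a,b}

FOLLOW sets:
seed FOLLOW(S) with $
round 1:
  S→S S: FOLLOW(S) ⊇ FIRST(S) = {a}; new: +{a}
  S→a A: FOLLOW(A) ⊇ FOLLOW(S) ⊇ {$,a}; new: +{$,a}
  FOLLOW(S)={$,a}  FOLLOW(A)={$,a}
round 2: (stable)
  FOLLOW(S)={$,a}  FOLLOW(A)={$,a}

FOLLOW(S) = ["$", "a"]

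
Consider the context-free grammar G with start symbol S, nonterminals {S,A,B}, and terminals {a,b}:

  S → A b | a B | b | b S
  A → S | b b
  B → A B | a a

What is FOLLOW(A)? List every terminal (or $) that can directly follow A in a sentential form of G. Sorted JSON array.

FIRST sets, iterate to fixpoint:
pass 1:
  A via A→b b: +{b}
  B via B→A B: +{b}
  B via B→a a: +{a}
  S via S→A b: +{b}
  S via S→a B: +{a}
  S: {a,b}  A: {b}  B: {a,b}
pass 2:
  A via A→S: +{a}
  S: {a,b}  A: {a,b}  B: {a,b}
pass 3: — fixpoint
  S: {a,b}  A: {a,b}  B: {a,b}

FOLLOW sets:
initialize: $ ∈ FOLLOW(S)
pass 1:
  B→A B: FOLLOW(A) ⊇ FIRST(B) = {a,b}; new: +{a,b}
  S→a B: FOLLOW(B) ⊇ FOLLOW(S) ⊇ {$}; new: +{$}
  FOLLOW[S]={$}  FOLLOW[A]={a,b}  FOLLOW[B]={$}
pass 2:
  A→S: FOLLOW(S) ⊇ FOLLOW(A) ⊇ {a,b}; new: +{a,b}
  S→a B: FOLLOW(B) ⊇ FOLLOW(S) ⊇ {$,a,b}; new: +{a,b}
  FOLLOW[S]={$,a,b}  FOLLOW[A]={a,b}  FOLLOW[B]={$,a,b}
pass 3: — fixpoint
  FOLLOW[S]={$,a,b}  FOLLOW[A]={a,b}  FOLLOW[B]={$,a,b}

FOLLOW(A) = ["a", "b"]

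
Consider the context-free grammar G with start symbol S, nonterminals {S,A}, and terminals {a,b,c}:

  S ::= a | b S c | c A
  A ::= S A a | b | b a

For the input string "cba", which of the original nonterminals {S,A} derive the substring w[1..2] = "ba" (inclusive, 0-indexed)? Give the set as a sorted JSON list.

Convert to CNF:
  S -> T1 X4 | T2 A | a
  A -> S X3 | T1 T0 | b
  T0 -> a
  T1 -> b
  T2 -> c
  X3 -> A T0
  X4 -> S T2

Fill CYK table bottom-up, restricted to cells inside w[1..2]:
  cell(1,1) b: {A,T1}  orig:{A}
  cell(2,2) a: {S,T0}  orig:{S}
  cell(1,2) ba: {A,X3}  orig:{A}

Original NTs in T[1,2] deriving "ba": ["A"]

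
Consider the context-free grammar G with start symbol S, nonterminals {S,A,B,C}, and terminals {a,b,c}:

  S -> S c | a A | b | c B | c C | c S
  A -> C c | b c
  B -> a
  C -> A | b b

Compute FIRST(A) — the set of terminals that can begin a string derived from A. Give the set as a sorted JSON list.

FIRST sets, iterate to fixpoint:
round 1:
  A via A→b c: +{b}
  B via B→a: +{a}
  C via C→A: +{b}
  S via S→a A: +{a}
  S via S→b: +{b}
  S via S→c B: +{c}
  S: {a,b,c}  A: {b}  B: {a}  C: {b}
round 2: done
  S: {a,b,c}  A: {b}  B: {a}  C: {b}

FIRST(A) = ["b"]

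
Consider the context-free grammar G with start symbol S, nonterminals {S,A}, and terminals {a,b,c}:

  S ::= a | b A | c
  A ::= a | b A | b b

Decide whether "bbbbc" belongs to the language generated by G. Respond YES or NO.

Convert to CNF:
  S -> T0 A | a | c
  A -> T0 A | T0 T0 | a
  T0 -> b

Fill CYK table bottom-up:
  cell(0,0) b: {T0}  orig:{}
  cell(1,1) b: {T0}  orig:{}
  cell(2,2) b: {T0}  orig:{}
  cell(3,3) b: {T0}  orig:{}
  cell(4,4) c: {S}
  cell(0,1) bb: {A}
  cell(1,2) bb: {A}
  cell(2,3) bb: {A}
  cell(3,4) bc: ∅
  cell(0,2) bbb: {A,S}
  cell(1,3) bbb: {A,S}
  cell(2,4) bbc: ∅
  cell(0,3) bbbb: {A,S}
  cell(1,4) bbbc: ∅
  cell(0,4) bbbbc: ∅

S ∉ T[0,4] ⇒ NO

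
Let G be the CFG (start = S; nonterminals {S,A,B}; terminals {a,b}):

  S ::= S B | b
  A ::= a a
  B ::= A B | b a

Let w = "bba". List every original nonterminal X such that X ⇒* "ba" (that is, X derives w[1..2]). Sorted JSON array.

Convert to CNF:
  S -> S B | b
  A -> T0 T0
  B -> A B | T1 T0
  T0 -> a
  T1 -> b

Fill CYK table bottom-up — only the sub-triangle for w[1..2]:
  [1..1]={S,T1}  "b"  orig:{S}
  [2..2]={T0}  "a"  orig:{}
  [1..2]={B}  "ba"

Original NTs in T[1,2] deriving "ba": ["B"]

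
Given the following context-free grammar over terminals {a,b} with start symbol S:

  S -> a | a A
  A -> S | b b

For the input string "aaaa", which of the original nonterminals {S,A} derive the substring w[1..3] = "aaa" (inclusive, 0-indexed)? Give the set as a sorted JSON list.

Convert to CNF:
  S -> T0 A | a
  A -> T0 A | T1 T1 | a
  T0 -> a
  T1 -> b

CYK fill (cells [i..j] with 1 ≤ i ≤ j ≤ 3 only):
  cell(1,1) a: {A,S,T0}  orig:{A,S}
  cell(2,2) a: {A,S,T0}  orig:{A,S}
  cell(3,3) a: {A,S,T0}  orig:{A,S}
  cell(1,2) aa: {A,S}
  cell(2,3) aa: {A,S}
  cell(1,3) aaa: {A,S}

Original NTs in T[1,3] deriving "aaa": ["A", "S"]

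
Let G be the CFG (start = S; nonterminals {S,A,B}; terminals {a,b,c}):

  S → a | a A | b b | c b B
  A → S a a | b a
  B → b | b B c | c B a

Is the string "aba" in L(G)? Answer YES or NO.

CNF form of G:
  S -> T0 A | T1 T1 | T2 X6 | a
  A -> S X3 | T1 T0
  B -> T1 X4 | T2 X5 | b
  T0 -> a
  T1 -> b
  T2 -> c
  X3 -> T0 T0
  X4 -> B T2
  X5 -> B T0
  X6 -> T1 B

CYK fill:
  [0..0]={S,T0}  "a"  orig:{S}
  [1..1]={B,T1}  "b"  orig:{B}
  [2..2]={S,T0}  "a"  orig:{S}
  [0..1]=∅  "ab"
  [1..2]={A,X5}  "ba"  orig:{A}
  [0..2]={S}  "aba"

S ∈ T[0,2] ⇒ YES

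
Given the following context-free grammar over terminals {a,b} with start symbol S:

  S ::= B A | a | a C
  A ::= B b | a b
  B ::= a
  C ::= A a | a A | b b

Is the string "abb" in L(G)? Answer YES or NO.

CNF form of G:
  S -> B A | T1 C | a
  A -> B T0 | T1 T0
  B -> a
  C -> A T1 | T0 T0 | T1 A
  T0 -> b
  T1 -> a

CYK table (by increasing span):
  cell(0,0) a: {B,S,T1}  orig:{B,S}
  cell(1,1) b: {T0}  orig:{}
  cell(2,2) b: {T0}  orig:{}
  cell(0,1) ab: {A}
  cell(1,2) bb: {C}
  cell(0,2) abb: {S}

S ∈ T[0,2] ⇒ YES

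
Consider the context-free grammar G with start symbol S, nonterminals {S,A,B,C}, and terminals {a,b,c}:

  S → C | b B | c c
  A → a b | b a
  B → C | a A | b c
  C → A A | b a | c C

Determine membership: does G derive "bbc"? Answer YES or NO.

CNF form of G:
  S -> A A | T1 B | T1 T0 | T2 C | T2 T2
  A -> T0 T1 | T1 T0
  B -> A A | T0 A | T1 T0 | T1 T2 | T2 C
  C -> A A | T1 T0 | T2 C
  T0 -> a
  T1 -> b
  T2 -> c

CYK table (by increasing span):
  cell(0,0) b: {T1}  orig:{}
  cell(1,1) b: {T1}  orig:{}
  cell(2,2) c: {T2}  orig:{}
  cell(0,1) bb: ∅
  cell(1,2) bc: {B}
  cell(0,2) bbc: {S}

S ∈ T[0,2] ⇒ YES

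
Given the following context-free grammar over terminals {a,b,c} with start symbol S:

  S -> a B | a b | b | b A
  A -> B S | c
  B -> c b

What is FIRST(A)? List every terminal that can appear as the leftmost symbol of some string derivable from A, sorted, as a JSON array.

FIRST sets, iterate to fixpoint:
[1]
  A via A→c: +{c}
  B via B→c b: +{c}
  S via S→a B: +{a}
  S via S→b: +{b}
  FIRST[S]={a,b}  FIRST[A]={c}  FIRST[B]={c}
[2] — fixpoint
  FIRST[S]={a,b}  FIRST[A]={c}  FIRST[B]={c}

FIRST(A) = ["c"]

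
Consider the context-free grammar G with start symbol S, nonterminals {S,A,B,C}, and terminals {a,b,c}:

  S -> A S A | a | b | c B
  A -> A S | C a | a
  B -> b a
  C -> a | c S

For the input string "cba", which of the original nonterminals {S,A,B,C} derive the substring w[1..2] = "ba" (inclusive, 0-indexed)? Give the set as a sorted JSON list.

Convert to CNF:
  S -> A X3 | T2 B | a | b
  A -> A S | C T0 | a
  B -> T1 T0
  C -> T2 S | a
  T0 -> a
  T1 -> b
  T2 -> c
  X3 -> S A

CYK fill — only the sub-triangle for w[1..2]:
  cell(1,1) b: {S,T1}  orig:{S}
  cell(2,2) a: {A,C,S,T0}  orig:{A,C,S}
  cell(1,2) ba: {B,X3}  orig:{B}

Original NTs in T[1,2] deriving "ba": ["B"]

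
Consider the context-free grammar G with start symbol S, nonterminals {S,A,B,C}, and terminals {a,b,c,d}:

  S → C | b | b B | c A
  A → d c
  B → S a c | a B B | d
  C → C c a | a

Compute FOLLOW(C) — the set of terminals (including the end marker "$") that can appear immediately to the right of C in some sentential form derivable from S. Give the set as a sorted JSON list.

FIRST iteration:
iter 1:
  A via A→d c: +{d}
  B via B→a B B: +{a}
  B via B→d: +{d}
  C via C→a: +{a}
  S via S→C: +{a}
  S via S→b: +{b}
  S via S→c A: +{c}
  S: {a,b,c}  A: {d}  B: {a,d}  C: {a}
iter 2:
  B via B→S a c: +{b,c}
  S: {a,b,c}  A: {d}  B: {a,b,c,d}  C: {a}
iter 3: — fixpoint
  S: {a,b,c}  A: {d}  B: {a,b,c,d}  C: {a}

FOLLOW iteration:
seed FOLLOW(S) with $
[1]
  B→S a c: FOLLOW(S) ⊇ FIRST(a) = {a}; new: +{a}
  B→a B B: FOLLOW(B) ⊇ FIRST(B) = {a,b,c,d}; new: +{a,b,c,d}
  C→C c a: FOLLOW(C) ⊇ FIRST(c) = {c}; new: +{c}
  S→C: FOLLOW(C) ⊇ FOLLOW(S) ⊇ {$,a}; new: +{$,a}
  S→b B: FOLLOW(B) ⊇ FOLLOW(S) ⊇ {$,a}; new: +{$}
  S→c A: FOLLOW(A) ⊇ FOLLOW(S) ⊇ {$,a}; new: +{$,a}
  S: {$,a}  A: {$,a}  B: {$,a,b,c,d}  C: {$,a,c}
[2] — fixpoint
  S: {$,a}  A: {$,a}  B: {$,a,b,c,d}  C: {$,a,c}

FOLLOW(C) = ["$", "a", "c"]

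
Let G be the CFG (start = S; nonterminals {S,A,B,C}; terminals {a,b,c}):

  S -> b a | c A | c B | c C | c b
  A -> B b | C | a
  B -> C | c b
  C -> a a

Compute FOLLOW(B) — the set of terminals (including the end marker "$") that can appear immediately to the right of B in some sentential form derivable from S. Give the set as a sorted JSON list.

FIRST iteration:
round 1:
  A via A→a: +{a}
  B via B→c b: +{c}
  C via C→a a: +{a}
  S via S→b a: +{b}
  S via S→c A: +{c}
  S: {b,c}  A: {a}  B: {c}  C: {a}
round 2:
  A via A→B b: +{c}
  B via B→C: +{a}
  S: {b,c}  A: {a,c}  B: {a,c}  C: {a}
round 3: (stable)
  S: {b,c}  A: {a,c}  B: {a,c}  C: {a}

FOLLOW sets:
seed FOLLOW(S) with $
pass 1:
  A→B b: FOLLOW(B) ⊇ FIRST(b) = {b}; new: +{b}
  B→C: FOLLOW(C) ⊇ FOLLOW(B) ⊇ {b}; new: +{b}
  S→c A: FOLLOW(A) ⊇ FOLLOW(S) ⊇ {$}; new: +{$}
  S→c B: FOLLOW(B) ⊇ FOLLOW(S) ⊇ {$}; new: +{$}
  S→c C: FOLLOW(C) ⊇ FOLLOW(S) ⊇ {$}; new: +{$}
  FOLLOW[S]={$}  FOLLOW[A]={$}  FOLLOW[B]={$,b}  FOLLOW[C]={$,b}
pass 2: done
  FOLLOW[S]={$}  FOLLOW[A]={$}  FOLLOW[B]={$,b}  FOLLOW[C]={$,b}

FOLLOW(B) = ["$", "b"]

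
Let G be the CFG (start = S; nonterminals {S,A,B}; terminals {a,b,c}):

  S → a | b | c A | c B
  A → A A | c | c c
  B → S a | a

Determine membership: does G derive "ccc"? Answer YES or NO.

Convert to CNF:
  S -> T0 A | T0 B | a | b
  A -> A A | T0 T0 | c
  B -> S T1 | a
  T0 -> c
  T1 -> a

CYK table (by increasing span):
  T[0,0] 'c' = {A,T0}  orig:{A}
  T[1,1] 'c' = {A,T0}  orig:{A}
  T[2,2] 'c' = {A,T0}  orig:{A}
  T[0,1] 'cc' = {A,S}
  T[1,2] 'cc' = {A,S}
  T[0,2] 'ccc' = {A,S}

S ∈ T[0,2] ⇒ YES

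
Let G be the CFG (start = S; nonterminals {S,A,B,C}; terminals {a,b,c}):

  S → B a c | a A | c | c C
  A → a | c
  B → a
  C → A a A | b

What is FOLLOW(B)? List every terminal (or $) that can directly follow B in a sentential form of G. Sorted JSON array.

FIRST iteration:
pass 1:
  A via A→a: +{a}
  A via A→c: +{c}
  B via B→a: +{a}
  C via C→A a A: +{a,c}
  C via C→b: +{b}
  S via S→B a c: +{a}
  S via S→c: +{c}
  FIRST[S]={a,c}  FIRST[A]={a,c}  FIRST[B]={a}  FIRST[C]={a,b,c}
pass 2: — fixpoint
  FIRST[S]={a,c}  FIRST[A]={a,c}  FIRST[B]={a}  FIRST[C]={a,b,c}

FOLLOW iteration:
seed FOLLOW(S) with $
pass 1:
  C→A a A: FOLLOW(A) ⊇ FIRST(a) = {a}; new: +{a}
  S→B a c: FOLLOW(B) ⊇ FIRST(a) = {a}; new: +{a}
  S→a A: FOLLOW(A) ⊇ FOLLOW(S) ⊇ {$}; new: +{$}
  S→c C: FOLLOW(C) ⊇ FOLLOW(S) ⊇ {$}; new: +{$}
  S: {$}  A: {$,a}  B: {a}  C: {$}
pass 2: done
  S: {$}  A: {$,a}  B: {a}  C: {$}

FOLLOW(B) = ["a"]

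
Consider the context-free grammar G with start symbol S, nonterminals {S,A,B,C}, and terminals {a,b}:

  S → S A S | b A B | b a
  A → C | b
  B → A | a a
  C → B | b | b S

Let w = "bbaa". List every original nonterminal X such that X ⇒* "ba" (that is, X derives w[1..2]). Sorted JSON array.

CNF form of G:
  S -> S X2 | T1 T0 | T1 X3
  A -> T0 T0 | T1 S | b
  B -> T0 T0 | T1 S | b
  C -> T0 T0 | T1 S | b
  T0 -> a
  T1 -> b
  X2 -> A S
  X3 -> A B

CYK fill, restricted to cells inside w[1..2]:
  cell(1,1) b: {A,B,C,T1}  orig:{A,B,C}
  cell(2,2) a: {T0}  orig:{}
  cell(1,2) ba: {S}

Original NTs in T[1,2] deriving "ba": ["S"]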